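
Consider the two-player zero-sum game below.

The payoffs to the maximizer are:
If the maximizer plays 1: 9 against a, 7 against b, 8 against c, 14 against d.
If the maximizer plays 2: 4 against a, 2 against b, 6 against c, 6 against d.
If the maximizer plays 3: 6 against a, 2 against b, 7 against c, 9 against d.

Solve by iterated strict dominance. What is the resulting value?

7

Row 3 is strictly dominated by row 1 (9>6, 7>2, 8>7, 14>9); eliminate 3.
Row 2 is strictly dominated by row 1 (9>4, 7>2, 8>6, 14>6); eliminate 2.
Column a is strictly dominated by b for the minimizer (7<9); eliminate a.
Column d is strictly dominated by b for the minimizer (7<14); eliminate d.
Column c is strictly dominated by b for the minimizer (7<8); eliminate c.
Only (1, b) remains, with payoff 7.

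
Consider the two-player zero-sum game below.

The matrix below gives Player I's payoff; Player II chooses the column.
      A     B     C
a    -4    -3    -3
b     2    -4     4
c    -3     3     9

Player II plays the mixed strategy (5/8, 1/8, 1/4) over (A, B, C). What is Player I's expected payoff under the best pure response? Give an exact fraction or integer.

a: (-4)·(5/8) + (-3)·(1/8) + (-3)·(1/4) = -29/8.
b: (2)·(5/8) + (-4)·(1/8) + (4)·(1/4) = 7/4.
c: (-3)·(5/8) + (3)·(1/8) + (9)·(1/4) = 3/4.
The best pure response is b with expected payoff 7/4.

7/4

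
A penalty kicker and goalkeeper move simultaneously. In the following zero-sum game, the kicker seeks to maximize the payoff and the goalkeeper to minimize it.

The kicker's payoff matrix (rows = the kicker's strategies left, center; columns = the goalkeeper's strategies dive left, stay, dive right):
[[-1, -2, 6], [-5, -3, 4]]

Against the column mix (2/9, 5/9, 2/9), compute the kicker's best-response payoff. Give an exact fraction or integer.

0

left: (-1)·(2/9) + (-2)·(5/9) + (6)·(2/9) = 0.
center: (-5)·(2/9) + (-3)·(5/9) + (4)·(2/9) = -17/9.
The best pure response is left with expected payoff 0.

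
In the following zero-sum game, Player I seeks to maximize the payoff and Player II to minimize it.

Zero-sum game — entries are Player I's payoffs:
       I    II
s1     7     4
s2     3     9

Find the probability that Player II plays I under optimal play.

Row minima are 4 and 3, so Player I's maximin is 4; column maxima are 7 and 9, so Player II's minimax is 7. These differ, so the equilibrium is in mixed strategies.
Let Player II play I with probability q. Player I is indifferent when 7q + 4(1−q) = 3q + 9(1−q), giving q = 5/9.

5/9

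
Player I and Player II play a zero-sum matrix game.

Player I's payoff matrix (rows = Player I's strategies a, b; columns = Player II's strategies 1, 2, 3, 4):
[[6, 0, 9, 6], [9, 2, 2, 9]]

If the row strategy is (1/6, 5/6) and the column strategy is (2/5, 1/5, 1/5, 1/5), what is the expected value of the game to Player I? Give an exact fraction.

91/15

Against (2/5, 1/5, 1/5, 1/5), each row's expected payoff is a: 27/5; b: 31/5.
Taking the (1/6, 5/6)-weighted average: (1/6)·(27/5) + (5/6)·(31/5) = 91/15.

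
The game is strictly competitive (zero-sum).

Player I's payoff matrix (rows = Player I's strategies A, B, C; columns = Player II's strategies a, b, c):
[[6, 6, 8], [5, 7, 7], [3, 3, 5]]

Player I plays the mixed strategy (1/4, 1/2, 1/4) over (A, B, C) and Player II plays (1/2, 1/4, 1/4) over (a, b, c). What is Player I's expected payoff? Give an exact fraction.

Against (1/2, 1/4, 1/4), each row's expected payoff is A: 13/2; B: 6; C: 7/2.
Taking the (1/4, 1/2, 1/4)-weighted average: (1/4)·(13/2) + (1/2)·(6) + (1/4)·(7/2) = 11/2.

11/2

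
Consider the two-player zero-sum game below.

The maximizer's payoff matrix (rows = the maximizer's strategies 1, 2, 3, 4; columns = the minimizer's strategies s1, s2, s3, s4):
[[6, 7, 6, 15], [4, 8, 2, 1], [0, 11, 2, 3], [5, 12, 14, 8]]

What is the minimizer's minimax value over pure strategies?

6

The worst case (largest entry) in each column is s1: 6, s2: 12, s3: 14, s4: 15.
The best (smallest) of these is 6.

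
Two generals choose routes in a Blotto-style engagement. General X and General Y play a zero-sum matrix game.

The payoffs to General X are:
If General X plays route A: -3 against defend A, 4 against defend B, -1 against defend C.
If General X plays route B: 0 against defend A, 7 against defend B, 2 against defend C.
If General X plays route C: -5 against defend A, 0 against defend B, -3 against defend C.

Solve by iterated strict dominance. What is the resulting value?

0

Column defend B is strictly dominated by defend A for General Y (-3<4, 0<7, -5<0); eliminate defend B.
Column defend C is strictly dominated by defend A for General Y (-3<-1, 0<2, -5<-3); eliminate defend C.
Row route C is strictly dominated by row route A (-3>-5); eliminate route C.
Row route A is strictly dominated by row route B (0>-3); eliminate route A.
Only (route B, defend A) remains, with payoff 0.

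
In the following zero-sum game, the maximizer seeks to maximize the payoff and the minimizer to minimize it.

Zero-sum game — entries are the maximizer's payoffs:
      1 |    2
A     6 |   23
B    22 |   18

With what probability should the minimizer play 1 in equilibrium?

Row minima are 6 and 18, so the maximizer's maximin is 18; column maxima are 22 and 23, so the minimizer's minimax is 22. These differ, so the equilibrium is in mixed strategies.
Let the minimizer play 1 with probability q. The maximizer is indifferent when 6q + 23(1−q) = 22q + 18(1−q), giving q = 5/21.

5/21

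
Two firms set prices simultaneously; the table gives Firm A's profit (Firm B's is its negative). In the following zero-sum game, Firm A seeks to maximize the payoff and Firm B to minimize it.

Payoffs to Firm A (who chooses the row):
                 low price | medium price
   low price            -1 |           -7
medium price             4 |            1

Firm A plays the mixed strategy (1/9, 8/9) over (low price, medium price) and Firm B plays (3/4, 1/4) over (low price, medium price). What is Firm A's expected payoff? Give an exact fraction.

47/18

Against (3/4, 1/4), each row's expected payoff is low price: -5/2; medium price: 13/4.
Taking the (1/9, 8/9)-weighted average: (1/9)·(-5/2) + (8/9)·(13/4) = 47/18.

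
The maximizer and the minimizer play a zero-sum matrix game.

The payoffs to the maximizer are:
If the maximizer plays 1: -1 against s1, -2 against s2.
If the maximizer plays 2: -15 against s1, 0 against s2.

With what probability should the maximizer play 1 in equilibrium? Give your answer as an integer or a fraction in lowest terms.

15/16

Row minima are -2 and -15, so the maximizer's maximin is -2; column maxima are -1 and 0, so the minimizer's minimax is -1. These differ, so the equilibrium is in mixed strategies.
Let the maximizer play 1 with probability p. The minimizer is indifferent when −p − 15(1−p) = −2p, giving p = 15/16.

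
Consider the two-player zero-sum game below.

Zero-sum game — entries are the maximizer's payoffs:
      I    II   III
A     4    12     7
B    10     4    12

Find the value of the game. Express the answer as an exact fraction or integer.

52/7

Column III is strictly dominated by I for the minimizer (it gives the maximizer more in every row).
The remaining 2×2 game on (A, B) × (I, II) has no saddle point. Let the maximizer play A with probability p; indifference gives 4p + 10(1−p) = 12p + 4(1−p), so p = 3/7.
Similarly the minimizer's optimal q on I is 4/7, and the value is 4·(4/7) + (12)·(3/7) = 52/7.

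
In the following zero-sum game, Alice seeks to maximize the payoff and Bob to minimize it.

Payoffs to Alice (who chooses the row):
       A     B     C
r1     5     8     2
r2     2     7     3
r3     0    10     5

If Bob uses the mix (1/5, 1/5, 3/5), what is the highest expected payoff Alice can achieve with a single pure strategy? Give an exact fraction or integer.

5

r1: (5)·(1/5) + (8)·(1/5) + (2)·(3/5) = 19/5.
r2: (2)·(1/5) + (7)·(1/5) + (3)·(3/5) = 18/5.
r3: (0)·(1/5) + (10)·(1/5) + (5)·(3/5) = 5.
The best pure response is r3 with expected payoff 5.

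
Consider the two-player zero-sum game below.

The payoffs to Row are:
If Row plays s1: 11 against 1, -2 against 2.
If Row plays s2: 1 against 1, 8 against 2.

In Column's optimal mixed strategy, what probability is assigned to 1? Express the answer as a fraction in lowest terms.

1/2

Row minima are -2 and 1, so Row's maximin is 1; column maxima are 11 and 8, so Column's minimax is 8. These differ, so the equilibrium is in mixed strategies.
Let Column play 1 with probability q. Row is indifferent when 11q − 2(1−q) = q + 8(1−q), giving q = 1/2.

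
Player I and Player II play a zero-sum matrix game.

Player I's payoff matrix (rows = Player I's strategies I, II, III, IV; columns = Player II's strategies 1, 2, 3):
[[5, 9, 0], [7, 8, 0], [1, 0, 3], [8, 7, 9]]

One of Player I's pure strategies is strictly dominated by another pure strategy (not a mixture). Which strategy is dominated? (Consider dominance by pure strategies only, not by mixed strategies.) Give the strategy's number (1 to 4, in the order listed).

Compare III with IV: 8 > 1, 7 > 0, 9 > 3.
So IV strictly dominates III for Player I; III is strictly dominated.

3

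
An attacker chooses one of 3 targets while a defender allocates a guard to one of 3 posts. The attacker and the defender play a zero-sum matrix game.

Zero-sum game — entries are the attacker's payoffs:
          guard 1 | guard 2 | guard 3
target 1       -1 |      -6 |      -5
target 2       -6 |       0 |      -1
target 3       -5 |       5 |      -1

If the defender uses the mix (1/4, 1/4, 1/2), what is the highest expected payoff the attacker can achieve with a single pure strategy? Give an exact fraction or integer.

-1/2

target 1: (-1)·(1/4) + (-6)·(1/4) + (-5)·(1/2) = -17/4.
target 2: (-6)·(1/4) + (0)·(1/4) + (-1)·(1/2) = -2.
target 3: (-5)·(1/4) + (5)·(1/4) + (-1)·(1/2) = -1/2.
The best pure response is target 3 with expected payoff -1/2.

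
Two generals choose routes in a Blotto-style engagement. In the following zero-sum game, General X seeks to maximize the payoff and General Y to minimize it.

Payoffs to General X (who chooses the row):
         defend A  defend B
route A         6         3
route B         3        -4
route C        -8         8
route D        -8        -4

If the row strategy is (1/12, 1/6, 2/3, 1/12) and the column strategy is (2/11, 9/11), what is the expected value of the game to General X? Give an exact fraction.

Against (2/11, 9/11), each row's expected payoff is route A: 39/11; route B: -30/11; route C: 56/11; route D: -52/11.
Taking the (1/12, 1/6, 2/3, 1/12)-weighted average: (1/12)·(39/11) + (1/6)·(-30/11) + (2/3)·(56/11) + (1/12)·(-52/11) = 125/44.

125/44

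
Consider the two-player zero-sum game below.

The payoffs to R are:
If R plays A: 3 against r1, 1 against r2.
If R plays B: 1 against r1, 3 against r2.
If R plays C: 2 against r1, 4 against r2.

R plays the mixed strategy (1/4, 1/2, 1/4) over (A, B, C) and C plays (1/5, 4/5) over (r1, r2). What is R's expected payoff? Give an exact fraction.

Against (1/5, 4/5), each row's expected payoff is A: 7/5; B: 13/5; C: 18/5.
Taking the (1/4, 1/2, 1/4)-weighted average: (1/4)·(7/5) + (1/2)·(13/5) + (1/4)·(18/5) = 51/20.

51/20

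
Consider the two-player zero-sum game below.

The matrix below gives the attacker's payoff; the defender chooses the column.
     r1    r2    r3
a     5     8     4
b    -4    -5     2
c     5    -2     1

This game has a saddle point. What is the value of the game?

Row minima: 4, -5, -2 → the attacker's maximin is 4.
Column maxima: 5, 8, 4 → the defender's minimax is 4.
They coincide at (a, r3), so the value is 4.

4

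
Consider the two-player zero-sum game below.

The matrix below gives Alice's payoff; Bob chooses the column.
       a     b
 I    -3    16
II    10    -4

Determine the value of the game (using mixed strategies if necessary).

Row minima are -3 and -4, so Alice's maximin is -3; column maxima are 10 and 16, so Bob's minimax is 10. These differ, so the equilibrium is in mixed strategies.
Let Alice play I with probability p. Bob is indifferent when −3p + 10(1−p) = 16p − 4(1−p), giving p = 14/33.
Let Bob play a with probability q. Alice is indifferent when −3q + 16(1−q) = 10q − 4(1−q), giving q = 20/33.
The value is -3·(20/33) + (16)·(13/33) = 148/33.

148/33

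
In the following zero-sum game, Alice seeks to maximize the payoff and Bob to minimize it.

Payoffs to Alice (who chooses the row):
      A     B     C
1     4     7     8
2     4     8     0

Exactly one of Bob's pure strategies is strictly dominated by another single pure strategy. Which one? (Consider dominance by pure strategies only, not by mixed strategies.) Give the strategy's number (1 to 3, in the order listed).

2

Bob prefers columns that give Alice less. Compare B with A: 4 < 7, 4 < 8.
So A strictly dominates B for Bob; B is strictly dominated.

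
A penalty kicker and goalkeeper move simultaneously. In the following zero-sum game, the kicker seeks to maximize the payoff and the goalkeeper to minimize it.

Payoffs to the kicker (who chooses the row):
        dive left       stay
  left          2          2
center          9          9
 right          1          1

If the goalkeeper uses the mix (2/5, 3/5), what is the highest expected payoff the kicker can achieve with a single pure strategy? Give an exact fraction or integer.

9

left: (2)·(2/5) + (2)·(3/5) = 2.
center: (9)·(2/5) + (9)·(3/5) = 9.
right: (1)·(2/5) + (1)·(3/5) = 1.
The best pure response is center with expected payoff 9.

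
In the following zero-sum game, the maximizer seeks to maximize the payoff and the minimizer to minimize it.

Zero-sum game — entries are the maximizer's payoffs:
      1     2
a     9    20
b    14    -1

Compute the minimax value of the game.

289/26

Row minima are 9 and -1, so the maximizer's maximin is 9; column maxima are 14 and 20, so the minimizer's minimax is 14. These differ, so the equilibrium is in mixed strategies.
Let the maximizer play a with probability p. The minimizer is indifferent when 9p + 14(1−p) = 20p − (1−p), giving p = 15/26.
Let the minimizer play 1 with probability q. The maximizer is indifferent when 9q + 20(1−q) = 14q − (1−q), giving q = 21/26.
The value is 9·(21/26) + (20)·(5/26) = 289/26.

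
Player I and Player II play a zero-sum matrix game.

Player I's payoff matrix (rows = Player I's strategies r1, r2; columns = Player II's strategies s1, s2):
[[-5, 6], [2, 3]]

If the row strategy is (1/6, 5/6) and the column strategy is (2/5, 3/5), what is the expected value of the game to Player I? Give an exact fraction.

Against (2/5, 3/5), each row's expected payoff is r1: 8/5; r2: 13/5.
Taking the (1/6, 5/6)-weighted average: (1/6)·(8/5) + (5/6)·(13/5) = 73/30.

73/30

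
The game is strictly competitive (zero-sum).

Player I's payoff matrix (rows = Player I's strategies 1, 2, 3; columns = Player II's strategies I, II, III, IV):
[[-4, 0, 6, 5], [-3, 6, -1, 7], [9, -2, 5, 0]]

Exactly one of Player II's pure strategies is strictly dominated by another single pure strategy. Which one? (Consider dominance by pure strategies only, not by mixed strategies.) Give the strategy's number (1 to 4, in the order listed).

4

Player II prefers columns that give Player I less. Compare IV with II: 0 < 5, 6 < 7, -2 < 0.
So II strictly dominates IV for Player II; IV is strictly dominated.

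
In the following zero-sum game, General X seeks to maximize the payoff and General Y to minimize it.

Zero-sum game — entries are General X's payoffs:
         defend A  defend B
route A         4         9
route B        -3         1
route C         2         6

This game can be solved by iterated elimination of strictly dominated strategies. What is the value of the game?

Row route B is strictly dominated by row route A (4>-3, 9>1); eliminate route B.
Column defend B is strictly dominated by defend A for General Y (4<9, 2<6); eliminate defend B.
Row route C is strictly dominated by row route A (4>2); eliminate route C.
Only (route A, defend A) remains, with payoff 4.

4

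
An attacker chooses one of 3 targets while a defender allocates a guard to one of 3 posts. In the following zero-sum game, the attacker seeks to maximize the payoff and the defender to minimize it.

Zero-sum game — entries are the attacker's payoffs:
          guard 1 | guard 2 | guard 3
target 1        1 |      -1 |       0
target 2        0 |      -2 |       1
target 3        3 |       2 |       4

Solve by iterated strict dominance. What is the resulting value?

Row target 1 is strictly dominated by row target 3 (3>1, 2>-1, 4>0); eliminate target 1.
Column guard 1 is strictly dominated by guard 2 for the defender (-2<0, 2<3); eliminate guard 1.
Row target 2 is strictly dominated by row target 3 (2>-2, 4>1); eliminate target 2.
Column guard 3 is strictly dominated by guard 2 for the defender (2<4); eliminate guard 3.
Only (target 3, guard 2) remains, with payoff 2.

2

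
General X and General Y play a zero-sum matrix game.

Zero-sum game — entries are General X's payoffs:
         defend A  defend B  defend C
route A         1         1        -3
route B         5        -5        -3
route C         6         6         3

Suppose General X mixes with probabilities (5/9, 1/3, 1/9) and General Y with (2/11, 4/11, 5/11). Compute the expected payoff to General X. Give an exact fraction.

-23/33

Against (2/11, 4/11, 5/11), each row's expected payoff is route A: -9/11; route B: -25/11; route C: 51/11.
Taking the (5/9, 1/3, 1/9)-weighted average: (5/9)·(-9/11) + (1/3)·(-25/11) + (1/9)·(51/11) = -23/33.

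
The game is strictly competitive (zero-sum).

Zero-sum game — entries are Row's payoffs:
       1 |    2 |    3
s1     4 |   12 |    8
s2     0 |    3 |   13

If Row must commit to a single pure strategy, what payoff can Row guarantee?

4

The worst-case payoff for each row is s1: 4, s2: 0.
The best of these is 4.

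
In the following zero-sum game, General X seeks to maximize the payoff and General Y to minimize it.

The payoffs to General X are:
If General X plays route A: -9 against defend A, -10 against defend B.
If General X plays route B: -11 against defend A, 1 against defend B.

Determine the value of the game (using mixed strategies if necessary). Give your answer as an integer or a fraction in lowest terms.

Row minima are -10 and -11, so General X's maximin is -10; column maxima are -9 and 1, so General Y's minimax is -9. These differ, so the equilibrium is in mixed strategies.
Let General X play route A with probability p. General Y is indifferent when −9p − 11(1−p) = −10p + (1−p), giving p = 12/13.
Let General Y play defend A with probability q. General X is indifferent when −9q − 10(1−q) = −11q + (1−q), giving q = 11/13.
The value is -9·(11/13) + (-10)·(2/13) = -119/13.

-119/13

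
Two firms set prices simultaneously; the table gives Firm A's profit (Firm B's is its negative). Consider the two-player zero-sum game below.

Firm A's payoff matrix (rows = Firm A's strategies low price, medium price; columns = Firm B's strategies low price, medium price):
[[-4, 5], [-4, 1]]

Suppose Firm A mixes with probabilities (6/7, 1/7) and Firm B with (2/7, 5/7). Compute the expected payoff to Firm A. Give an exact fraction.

99/49

Against (2/7, 5/7), each row's expected payoff is low price: 17/7; medium price: -3/7.
Taking the (6/7, 1/7)-weighted average: (6/7)·(17/7) + (1/7)·(-3/7) = 99/49.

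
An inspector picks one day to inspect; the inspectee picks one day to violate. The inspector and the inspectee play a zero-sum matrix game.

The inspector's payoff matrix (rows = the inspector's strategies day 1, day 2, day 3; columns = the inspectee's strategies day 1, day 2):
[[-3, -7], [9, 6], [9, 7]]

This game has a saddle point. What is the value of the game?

Row minima: -7, 6, 7 → the inspector's maximin is 7.
Column maxima: 9, 7 → the inspectee's minimax is 7.
They coincide at (day 3, day 2), so the value is 7.

7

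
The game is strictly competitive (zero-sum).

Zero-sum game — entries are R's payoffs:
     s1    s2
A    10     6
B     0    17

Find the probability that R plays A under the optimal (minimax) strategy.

17/21

Row minima are 6 and 0, so R's maximin is 6; column maxima are 10 and 17, so C's minimax is 10. These differ, so the equilibrium is in mixed strategies.
Let R play A with probability p. C is indifferent when 10p = 6p + 17(1−p), giving p = 17/21.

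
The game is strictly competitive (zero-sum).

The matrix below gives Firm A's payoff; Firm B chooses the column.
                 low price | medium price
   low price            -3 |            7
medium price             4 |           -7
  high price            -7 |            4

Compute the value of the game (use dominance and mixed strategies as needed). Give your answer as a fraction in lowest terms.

1/3

Row high price is strictly dominated by row low price, so Firm A never plays it.
The remaining 2×2 game on (low price, medium price) × (low price, medium price) has no saddle point. Let Firm A play low price with probability p; indifference gives −3p + 4(1−p) = 7p − 7(1−p), so p = 11/21.
Similarly Firm B's optimal q on low price is 2/3, and the value is -3·(2/3) + (7)·(1/3) = 1/3.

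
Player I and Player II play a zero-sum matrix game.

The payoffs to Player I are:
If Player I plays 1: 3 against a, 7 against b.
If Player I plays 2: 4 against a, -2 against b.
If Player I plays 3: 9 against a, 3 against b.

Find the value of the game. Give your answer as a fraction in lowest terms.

Row 2 is strictly dominated by row 3, so Player I never plays it.
The remaining 2×2 game on (1, 3) × (a, b) has no saddle point. Let Player I play 1 with probability p; indifference gives 3p + 9(1−p) = 7p + 3(1−p), so p = 3/5.
Similarly Player II's optimal q on a is 2/5, and the value is 3·(2/5) + (7)·(3/5) = 27/5.

27/5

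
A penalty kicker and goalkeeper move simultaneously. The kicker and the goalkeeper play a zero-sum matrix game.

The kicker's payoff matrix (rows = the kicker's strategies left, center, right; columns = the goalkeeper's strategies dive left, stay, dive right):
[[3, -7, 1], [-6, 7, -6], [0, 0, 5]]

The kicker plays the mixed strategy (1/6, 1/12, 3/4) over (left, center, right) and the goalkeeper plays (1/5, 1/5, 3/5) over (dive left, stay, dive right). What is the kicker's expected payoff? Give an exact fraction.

29/15

Against (1/5, 1/5, 3/5), each row's expected payoff is left: -1/5; center: -17/5; right: 3.
Taking the (1/6, 1/12, 3/4)-weighted average: (1/6)·(-1/5) + (1/12)·(-17/5) + (3/4)·(3) = 29/15.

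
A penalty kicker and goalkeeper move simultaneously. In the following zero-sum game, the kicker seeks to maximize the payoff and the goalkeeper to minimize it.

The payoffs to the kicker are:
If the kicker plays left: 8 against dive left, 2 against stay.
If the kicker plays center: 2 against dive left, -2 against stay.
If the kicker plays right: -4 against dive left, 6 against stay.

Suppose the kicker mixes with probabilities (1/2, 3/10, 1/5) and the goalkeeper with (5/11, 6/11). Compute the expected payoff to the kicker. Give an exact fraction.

Against (5/11, 6/11), each row's expected payoff is left: 52/11; center: -2/11; right: 16/11.
Taking the (1/2, 3/10, 1/5)-weighted average: (1/2)·(52/11) + (3/10)·(-2/11) + (1/5)·(16/11) = 13/5.

13/5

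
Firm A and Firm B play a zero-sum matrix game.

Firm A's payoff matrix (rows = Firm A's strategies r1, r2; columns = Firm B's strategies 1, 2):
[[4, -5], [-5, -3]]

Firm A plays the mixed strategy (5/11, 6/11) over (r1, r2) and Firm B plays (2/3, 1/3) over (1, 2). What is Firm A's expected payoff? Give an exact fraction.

-21/11

Against (2/3, 1/3), each row's expected payoff is r1: 1; r2: -13/3.
Taking the (5/11, 6/11)-weighted average: (5/11)·(1) + (6/11)·(-13/3) = -21/11.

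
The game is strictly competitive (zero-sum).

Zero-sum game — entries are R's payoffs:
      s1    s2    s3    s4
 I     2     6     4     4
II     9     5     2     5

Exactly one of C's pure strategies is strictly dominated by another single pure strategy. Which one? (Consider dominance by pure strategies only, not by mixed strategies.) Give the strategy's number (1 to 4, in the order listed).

C prefers columns that give R less. Compare s2 with s3: 4 < 6, 2 < 5.
So s3 strictly dominates s2 for C; s2 is strictly dominated.

2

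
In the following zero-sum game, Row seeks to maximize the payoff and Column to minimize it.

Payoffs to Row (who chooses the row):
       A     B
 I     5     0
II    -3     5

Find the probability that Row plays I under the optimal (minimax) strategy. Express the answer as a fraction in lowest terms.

Row minima are 0 and -3, so Row's maximin is 0; column maxima are 5 and 5, so Column's minimax is 5. These differ, so the equilibrium is in mixed strategies.
Let Row play I with probability p. Column is indifferent when 5p − 3(1−p) = 5(1−p), giving p = 8/13.

8/13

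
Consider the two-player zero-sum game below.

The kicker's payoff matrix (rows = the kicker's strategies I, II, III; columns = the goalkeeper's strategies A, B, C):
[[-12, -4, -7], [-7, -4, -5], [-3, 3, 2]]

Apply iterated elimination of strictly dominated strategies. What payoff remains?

Column C is strictly dominated by A for the goalkeeper (-12<-7, -7<-5, -3<2); eliminate C.
Row I is strictly dominated by row III (-3>-12, 3>-4); eliminate I.
Column B is strictly dominated by A for the goalkeeper (-7<-4, -3<3); eliminate B.
Row II is strictly dominated by row III (-3>-7); eliminate II.
Only (III, A) remains, with payoff -3.

-3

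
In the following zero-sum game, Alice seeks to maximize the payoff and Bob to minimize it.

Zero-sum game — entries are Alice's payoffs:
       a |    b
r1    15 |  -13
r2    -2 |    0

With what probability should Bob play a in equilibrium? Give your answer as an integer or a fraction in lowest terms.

13/30

Row minima are -13 and -2, so Alice's maximin is -2; column maxima are 15 and 0, so Bob's minimax is 0. These differ, so the equilibrium is in mixed strategies.
Let Bob play a with probability q. Alice is indifferent when 15q − 13(1−q) = −2q, giving q = 13/30.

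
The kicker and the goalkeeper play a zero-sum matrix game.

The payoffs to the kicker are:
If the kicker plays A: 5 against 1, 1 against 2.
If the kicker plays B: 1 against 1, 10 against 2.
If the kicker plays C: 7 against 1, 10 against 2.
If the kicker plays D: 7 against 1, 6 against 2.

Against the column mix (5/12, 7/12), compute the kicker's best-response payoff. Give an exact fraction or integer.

35/4

A: (5)·(5/12) + (1)·(7/12) = 8/3.
B: (1)·(5/12) + (10)·(7/12) = 25/4.
C: (7)·(5/12) + (10)·(7/12) = 35/4.
D: (7)·(5/12) + (6)·(7/12) = 77/12.
The best pure response is C with expected payoff 35/4.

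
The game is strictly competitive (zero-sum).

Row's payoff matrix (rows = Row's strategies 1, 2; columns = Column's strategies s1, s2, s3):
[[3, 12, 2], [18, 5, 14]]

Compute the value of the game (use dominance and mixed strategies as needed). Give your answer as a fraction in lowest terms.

158/19

Column s1 is strictly dominated by s3 for Column (it gives Row more in every row).
The remaining 2×2 game on (1, 2) × (s2, s3) has no saddle point. Let Row play 1 with probability p; indifference gives 12p + 5(1−p) = 2p + 14(1−p), so p = 9/19.
Similarly Column's optimal q on s2 is 12/19, and the value is 12·(12/19) + (2)·(7/19) = 158/19.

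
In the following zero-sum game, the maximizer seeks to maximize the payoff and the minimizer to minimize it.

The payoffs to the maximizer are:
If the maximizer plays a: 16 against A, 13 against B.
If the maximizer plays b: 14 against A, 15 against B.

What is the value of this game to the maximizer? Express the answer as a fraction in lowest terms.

29/2

Row minima are 13 and 14, so the maximizer's maximin is 14; column maxima are 16 and 15, so the minimizer's minimax is 15. These differ, so the equilibrium is in mixed strategies.
Let the maximizer play a with probability p. The minimizer is indifferent when 16p + 14(1−p) = 13p + 15(1−p), giving p = 1/4.
Let the minimizer play A with probability q. The maximizer is indifferent when 16q + 13(1−q) = 14q + 15(1−q), giving q = 1/2.
The value is 16·(1/2) + (13)·(1/2) = 29/2.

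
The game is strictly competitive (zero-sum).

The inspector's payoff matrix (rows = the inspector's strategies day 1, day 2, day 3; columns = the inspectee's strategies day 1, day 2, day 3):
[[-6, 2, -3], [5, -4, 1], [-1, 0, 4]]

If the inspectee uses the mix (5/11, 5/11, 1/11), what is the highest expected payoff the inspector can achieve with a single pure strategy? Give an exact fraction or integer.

6/11

day 1: (-6)·(5/11) + (2)·(5/11) + (-3)·(1/11) = -23/11.
day 2: (5)·(5/11) + (-4)·(5/11) + (1)·(1/11) = 6/11.
day 3: (-1)·(5/11) + (0)·(5/11) + (4)·(1/11) = -1/11.
The best pure response is day 2 with expected payoff 6/11.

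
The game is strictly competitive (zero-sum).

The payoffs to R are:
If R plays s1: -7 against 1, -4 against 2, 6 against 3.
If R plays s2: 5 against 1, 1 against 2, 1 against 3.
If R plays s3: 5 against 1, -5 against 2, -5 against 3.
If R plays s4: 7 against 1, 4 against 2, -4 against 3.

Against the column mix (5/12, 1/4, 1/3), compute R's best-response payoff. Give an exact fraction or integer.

s1: (-7)·(5/12) + (-4)·(1/4) + (6)·(1/3) = -23/12.
s2: (5)·(5/12) + (1)·(1/4) + (1)·(1/3) = 8/3.
s3: (5)·(5/12) + (-5)·(1/4) + (-5)·(1/3) = -5/6.
s4: (7)·(5/12) + (4)·(1/4) + (-4)·(1/3) = 31/12.
The best pure response is s2 with expected payoff 8/3.

8/3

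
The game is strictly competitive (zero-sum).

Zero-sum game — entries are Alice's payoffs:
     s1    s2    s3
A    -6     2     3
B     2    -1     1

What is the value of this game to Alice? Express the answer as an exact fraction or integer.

Column s3 is strictly dominated by s2 for Bob (it gives Alice more in every row).
The remaining 2×2 game on (A, B) × (s1, s2) has no saddle point. Let Alice play A with probability p; indifference gives −6p + 2(1−p) = 2p − (1−p), so p = 3/11.
Similarly Bob's optimal q on s1 is 3/11, and the value is -6·(3/11) + (2)·(8/11) = -2/11.

-2/11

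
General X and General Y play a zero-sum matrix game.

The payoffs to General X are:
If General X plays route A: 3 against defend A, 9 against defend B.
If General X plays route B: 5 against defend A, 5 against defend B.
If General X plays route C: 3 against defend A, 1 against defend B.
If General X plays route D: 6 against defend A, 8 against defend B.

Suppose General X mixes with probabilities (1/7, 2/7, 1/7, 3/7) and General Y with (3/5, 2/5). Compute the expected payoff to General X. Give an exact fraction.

38/7

Against (3/5, 2/5), each row's expected payoff is route A: 27/5; route B: 5; route C: 11/5; route D: 34/5.
Taking the (1/7, 2/7, 1/7, 3/7)-weighted average: (1/7)·(27/5) + (2/7)·(5) + (1/7)·(11/5) + (3/7)·(34/5) = 38/7.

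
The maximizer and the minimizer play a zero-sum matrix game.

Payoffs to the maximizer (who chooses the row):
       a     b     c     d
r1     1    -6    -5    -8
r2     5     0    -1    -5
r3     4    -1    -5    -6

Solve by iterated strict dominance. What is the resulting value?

Column c is strictly dominated by d for the minimizer (-8<-5, -5<-1, -6<-5); eliminate c.
Row r1 is strictly dominated by row r2 (5>1, 0>-6, -5>-8); eliminate r1.
Column b is strictly dominated by d for the minimizer (-5<0, -6<-1); eliminate b.
Row r3 is strictly dominated by row r2 (5>4, -5>-6); eliminate r3.
Column a is strictly dominated by d for the minimizer (-5<5); eliminate a.
Only (r2, d) remains, with payoff -5.

-5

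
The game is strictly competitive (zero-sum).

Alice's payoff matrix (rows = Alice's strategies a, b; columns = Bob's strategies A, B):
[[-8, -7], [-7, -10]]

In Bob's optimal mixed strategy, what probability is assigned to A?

3/4

Row minima are -8 and -10, so Alice's maximin is -8; column maxima are -7 and -7, so Bob's minimax is -7. These differ, so the equilibrium is in mixed strategies.
Let Bob play A with probability q. Alice is indifferent when −8q − 7(1−q) = −7q − 10(1−q), giving q = 3/4.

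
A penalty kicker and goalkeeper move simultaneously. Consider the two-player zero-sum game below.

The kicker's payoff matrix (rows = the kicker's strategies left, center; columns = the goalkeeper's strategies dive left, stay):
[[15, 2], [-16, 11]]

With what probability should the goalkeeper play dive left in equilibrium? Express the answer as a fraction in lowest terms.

9/40

Row minima are 2 and -16, so the kicker's maximin is 2; column maxima are 15 and 11, so the goalkeeper's minimax is 11. These differ, so the equilibrium is in mixed strategies.
Let the goalkeeper play dive left with probability q. The kicker is indifferent when 15q + 2(1−q) = −16q + 11(1−q), giving q = 9/40.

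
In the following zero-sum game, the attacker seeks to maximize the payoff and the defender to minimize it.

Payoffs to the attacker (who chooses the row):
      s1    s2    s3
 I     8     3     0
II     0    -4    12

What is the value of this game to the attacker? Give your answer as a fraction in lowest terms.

36/19

Column s1 is strictly dominated by s2 for the defender (it gives the attacker more in every row).
The remaining 2×2 game on (I, II) × (s2, s3) has no saddle point. Let the attacker play I with probability p; indifference gives 3p − 4(1−p) = 12(1−p), so p = 16/19.
Similarly the defender's optimal q on s2 is 12/19, and the value is 3·(12/19) + (0)·(7/19) = 36/19.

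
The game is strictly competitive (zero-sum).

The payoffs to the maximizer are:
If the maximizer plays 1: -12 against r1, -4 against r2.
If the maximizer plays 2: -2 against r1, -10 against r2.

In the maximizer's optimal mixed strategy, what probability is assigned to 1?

Row minima are -12 and -10, so the maximizer's maximin is -10; column maxima are -2 and -4, so the minimizer's minimax is -4. These differ, so the equilibrium is in mixed strategies.
Let the maximizer play 1 with probability p. The minimizer is indifferent when −12p − 2(1−p) = −4p − 10(1−p), giving p = 1/2.

1/2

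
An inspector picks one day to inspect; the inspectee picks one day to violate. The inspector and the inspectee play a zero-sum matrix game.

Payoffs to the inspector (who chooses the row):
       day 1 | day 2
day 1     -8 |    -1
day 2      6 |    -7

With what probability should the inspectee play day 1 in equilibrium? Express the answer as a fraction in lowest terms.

Row minima are -8 and -7, so the inspector's maximin is -7; column maxima are 6 and -1, so the inspectee's minimax is -1. These differ, so the equilibrium is in mixed strategies.
Let the inspectee play day 1 with probability q. The inspector is indifferent when −8q − (1−q) = 6q − 7(1−q), giving q = 3/10.

3/10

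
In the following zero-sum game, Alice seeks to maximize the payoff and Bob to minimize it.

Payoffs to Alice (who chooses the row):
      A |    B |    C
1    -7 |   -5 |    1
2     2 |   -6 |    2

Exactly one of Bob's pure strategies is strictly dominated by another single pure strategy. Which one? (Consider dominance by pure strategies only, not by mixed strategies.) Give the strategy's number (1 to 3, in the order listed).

Bob prefers columns that give Alice less. Compare C with B: -5 < 1, -6 < 2.
So B strictly dominates C for Bob; C is strictly dominated.

3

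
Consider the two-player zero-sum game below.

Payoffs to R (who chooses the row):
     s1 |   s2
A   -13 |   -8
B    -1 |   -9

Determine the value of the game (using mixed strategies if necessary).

-109/13

Row minima are -13 and -9, so R's maximin is -9; column maxima are -1 and -8, so C's minimax is -8. These differ, so the equilibrium is in mixed strategies.
Let R play A with probability p. C is indifferent when −13p − (1−p) = −8p − 9(1−p), giving p = 8/13.
Let C play s1 with probability q. R is indifferent when −13q − 8(1−q) = −q − 9(1−q), giving q = 1/13.
The value is -13·(1/13) + (-8)·(12/13) = -109/13.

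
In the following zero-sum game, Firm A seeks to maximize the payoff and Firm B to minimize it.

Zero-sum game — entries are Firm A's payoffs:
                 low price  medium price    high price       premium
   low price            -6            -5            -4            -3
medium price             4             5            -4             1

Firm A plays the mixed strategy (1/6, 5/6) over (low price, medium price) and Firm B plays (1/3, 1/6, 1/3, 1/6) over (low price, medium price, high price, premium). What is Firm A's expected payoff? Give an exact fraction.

1/18

Against (1/3, 1/6, 1/3, 1/6), each row's expected payoff is low price: -14/3; medium price: 1.
Taking the (1/6, 5/6)-weighted average: (1/6)·(-14/3) + (5/6)·(1) = 1/18.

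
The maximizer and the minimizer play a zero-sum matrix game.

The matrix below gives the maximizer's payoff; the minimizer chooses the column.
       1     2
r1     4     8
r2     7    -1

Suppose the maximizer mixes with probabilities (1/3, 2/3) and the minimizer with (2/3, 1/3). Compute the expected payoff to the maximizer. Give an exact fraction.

14/3

Against (2/3, 1/3), each row's expected payoff is r1: 16/3; r2: 13/3.
Taking the (1/3, 2/3)-weighted average: (1/3)·(16/3) + (2/3)·(13/3) = 14/3.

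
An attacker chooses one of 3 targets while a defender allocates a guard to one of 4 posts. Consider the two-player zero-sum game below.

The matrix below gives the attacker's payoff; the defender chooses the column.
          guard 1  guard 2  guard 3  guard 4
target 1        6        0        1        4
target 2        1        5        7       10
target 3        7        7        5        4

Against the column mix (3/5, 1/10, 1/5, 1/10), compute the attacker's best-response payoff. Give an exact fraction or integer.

target 1: (6)·(3/5) + (0)·(1/10) + (1)·(1/5) + (4)·(1/10) = 21/5.
target 2: (1)·(3/5) + (5)·(1/10) + (7)·(1/5) + (10)·(1/10) = 7/2.
target 3: (7)·(3/5) + (7)·(1/10) + (5)·(1/5) + (4)·(1/10) = 63/10.
The best pure response is target 3 with expected payoff 63/10.

63/10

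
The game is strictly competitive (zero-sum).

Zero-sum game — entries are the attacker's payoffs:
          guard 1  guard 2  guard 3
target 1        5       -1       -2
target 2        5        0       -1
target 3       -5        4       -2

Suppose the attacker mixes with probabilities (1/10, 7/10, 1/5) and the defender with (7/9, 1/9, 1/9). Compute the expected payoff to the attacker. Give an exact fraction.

Against (7/9, 1/9, 1/9), each row's expected payoff is target 1: 32/9; target 2: 34/9; target 3: -11/3.
Taking the (1/10, 7/10, 1/5)-weighted average: (1/10)·(32/9) + (7/10)·(34/9) + (1/5)·(-11/3) = 34/15.

34/15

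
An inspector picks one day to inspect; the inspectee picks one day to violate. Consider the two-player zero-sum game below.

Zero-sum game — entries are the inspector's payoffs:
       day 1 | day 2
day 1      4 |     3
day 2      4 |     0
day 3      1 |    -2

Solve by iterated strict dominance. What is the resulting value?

Column day 1 is strictly dominated by day 2 for the inspectee (3<4, 0<4, -2<1); eliminate day 1.
Row day 3 is strictly dominated by row day 1 (3>-2); eliminate day 3.
Row day 2 is strictly dominated by row day 1 (3>0); eliminate day 2.
Only (day 1, day 2) remains, with payoff 3.

3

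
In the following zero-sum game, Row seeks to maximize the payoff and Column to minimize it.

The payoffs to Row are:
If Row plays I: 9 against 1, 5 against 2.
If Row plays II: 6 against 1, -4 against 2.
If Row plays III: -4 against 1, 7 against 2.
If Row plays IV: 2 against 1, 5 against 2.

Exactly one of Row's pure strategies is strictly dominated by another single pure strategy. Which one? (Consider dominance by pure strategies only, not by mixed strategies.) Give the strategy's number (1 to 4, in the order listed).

2

Compare II with I: 9 > 6, 5 > -4.
So I strictly dominates II for Row; II is strictly dominated.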